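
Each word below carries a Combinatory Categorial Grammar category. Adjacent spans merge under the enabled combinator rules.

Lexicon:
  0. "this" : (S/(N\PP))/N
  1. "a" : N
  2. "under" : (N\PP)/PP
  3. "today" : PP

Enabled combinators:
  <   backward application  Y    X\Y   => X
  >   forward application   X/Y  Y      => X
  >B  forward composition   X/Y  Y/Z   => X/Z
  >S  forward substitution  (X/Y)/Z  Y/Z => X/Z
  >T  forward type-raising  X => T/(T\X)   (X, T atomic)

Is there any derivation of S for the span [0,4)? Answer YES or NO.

[0,4] S   >
  [0,2] S/(N\PP)   >
    [0,1] "this" : (S/(N\PP))/N
    [1,2] "a" : N
  [2,4] N\PP   >
    [2,3] "under" : (N\PP)/PP
    [3,4] "today" : PP

YES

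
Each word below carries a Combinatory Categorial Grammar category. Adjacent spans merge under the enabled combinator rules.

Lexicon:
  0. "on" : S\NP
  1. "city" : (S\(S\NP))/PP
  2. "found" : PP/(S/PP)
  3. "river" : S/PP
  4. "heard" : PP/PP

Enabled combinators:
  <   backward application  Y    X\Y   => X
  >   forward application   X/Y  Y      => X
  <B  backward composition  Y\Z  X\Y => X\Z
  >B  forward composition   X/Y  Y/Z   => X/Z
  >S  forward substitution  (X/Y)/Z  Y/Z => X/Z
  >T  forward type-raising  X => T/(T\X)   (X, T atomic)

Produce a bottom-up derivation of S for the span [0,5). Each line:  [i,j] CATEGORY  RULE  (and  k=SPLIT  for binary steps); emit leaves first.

[0,5] S   <
  [0,1] "on" : S\NP
  [1,5] S\(S\NP)   >
    [1,2] "city" : (S\(S\NP))/PP
    [2,5] PP   >
      [2,3] "found" : PP/(S/PP)
      [3,5] S/PP   >B
        [3,4] "river" : S/PP
        [4,5] "heard" : PP/PP

[0,1] S\NP  lex  "on"
[1,2] (S\(S\NP))/PP  lex  "city"
[2,3] PP/(S/PP)  lex  "found"
[3,4] S/PP  lex  "river"
[4,5] PP/PP  lex  "heard"
[3,5] S/PP  >B  k=4
[2,5] PP  >  k=3
[1,5] S\(S\NP)  >  k=2
[0,5] S  <  k=1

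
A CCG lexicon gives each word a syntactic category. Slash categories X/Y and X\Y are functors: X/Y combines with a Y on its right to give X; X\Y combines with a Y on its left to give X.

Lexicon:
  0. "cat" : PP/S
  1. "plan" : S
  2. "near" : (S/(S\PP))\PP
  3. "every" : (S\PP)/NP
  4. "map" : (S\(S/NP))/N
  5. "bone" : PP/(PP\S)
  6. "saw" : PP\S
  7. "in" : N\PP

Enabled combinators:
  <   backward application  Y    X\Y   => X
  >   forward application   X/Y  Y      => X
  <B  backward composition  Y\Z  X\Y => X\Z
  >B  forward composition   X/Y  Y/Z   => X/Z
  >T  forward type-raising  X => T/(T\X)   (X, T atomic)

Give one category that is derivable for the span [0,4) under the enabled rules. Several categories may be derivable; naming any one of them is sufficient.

[0,8] S   <
  [0,4] S/NP   >B
    [0,3] S/(S\PP)   <
      [0,2] PP   >
        [0,1] "cat" : PP/S
        [1,2] "plan" : S
      [2,3] "near" : (S/(S\PP))\PP
    [3,4] "every" : (S\PP)/NP
  [4,8] S\(S/NP)   >
    [4,5] "map" : (S\(S/NP))/N
    [5,8] N   <
      [5,7] PP   >
        [5,6] "bone" : PP/(PP\S)
        [6,7] "saw" : PP\S
      [7,8] "in" : N\PP

S/NP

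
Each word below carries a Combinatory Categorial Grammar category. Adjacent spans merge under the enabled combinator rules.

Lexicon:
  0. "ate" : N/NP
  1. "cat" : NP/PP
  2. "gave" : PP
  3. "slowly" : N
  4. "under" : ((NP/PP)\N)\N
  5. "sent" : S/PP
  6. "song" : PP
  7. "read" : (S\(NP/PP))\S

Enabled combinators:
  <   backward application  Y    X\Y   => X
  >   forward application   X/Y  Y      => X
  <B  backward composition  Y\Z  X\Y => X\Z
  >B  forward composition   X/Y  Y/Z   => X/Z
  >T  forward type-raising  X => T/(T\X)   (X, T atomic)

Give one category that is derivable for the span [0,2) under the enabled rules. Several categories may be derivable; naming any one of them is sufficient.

N/PP

[0,8] S   <
  [0,3] N   >
    [0,2] N/PP   >B
      [0,1] "ate" : N/NP
      [1,2] "cat" : NP/PP
    [2,3] "gave" : PP
  [3,8] S\N   <B
    [3,5] (NP/PP)\N   <
      [3,4] "slowly" : N
      [4,5] "under" : ((NP/PP)\N)\N
    [5,8] S\(NP/PP)   <
      [5,7] S   >
        [5,6] "sent" : S/PP
        [6,7] "song" : PP
      [7,8] "read" : (S\(NP/PP))\S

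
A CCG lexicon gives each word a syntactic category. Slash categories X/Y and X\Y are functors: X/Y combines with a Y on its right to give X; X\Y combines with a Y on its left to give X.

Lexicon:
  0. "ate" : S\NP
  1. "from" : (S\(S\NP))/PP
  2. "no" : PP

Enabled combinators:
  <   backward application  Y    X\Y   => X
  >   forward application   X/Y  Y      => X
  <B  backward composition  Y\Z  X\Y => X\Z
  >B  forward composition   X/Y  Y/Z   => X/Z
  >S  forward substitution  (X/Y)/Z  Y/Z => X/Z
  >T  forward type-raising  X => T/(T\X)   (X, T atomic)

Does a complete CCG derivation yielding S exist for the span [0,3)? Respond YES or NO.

[0,3] S   <
  [0,1] "ate" : S\NP
  [1,3] S\(S\NP)   >
    [1,2] "from" : (S\(S\NP))/PP
    [2,3] "no" : PP

YES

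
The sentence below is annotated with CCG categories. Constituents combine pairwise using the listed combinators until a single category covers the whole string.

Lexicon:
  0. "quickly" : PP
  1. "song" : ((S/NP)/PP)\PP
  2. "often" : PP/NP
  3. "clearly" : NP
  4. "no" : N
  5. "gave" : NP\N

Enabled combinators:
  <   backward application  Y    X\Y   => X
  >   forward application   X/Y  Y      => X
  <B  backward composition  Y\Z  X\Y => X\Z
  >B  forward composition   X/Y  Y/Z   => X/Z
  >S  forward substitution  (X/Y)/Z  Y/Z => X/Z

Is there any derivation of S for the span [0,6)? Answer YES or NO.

[0,6] S   >
  [0,4] S/NP   >
    [0,2] (S/NP)/PP   <
      [0,1] "quickly" : PP
      [1,2] "song" : ((S/NP)/PP)\PP
    [2,4] PP   >
      [2,3] "often" : PP/NP
      [3,4] "clearly" : NP
  [4,6] NP   <
    [4,5] "no" : N
    [5,6] "gave" : NP\N

YES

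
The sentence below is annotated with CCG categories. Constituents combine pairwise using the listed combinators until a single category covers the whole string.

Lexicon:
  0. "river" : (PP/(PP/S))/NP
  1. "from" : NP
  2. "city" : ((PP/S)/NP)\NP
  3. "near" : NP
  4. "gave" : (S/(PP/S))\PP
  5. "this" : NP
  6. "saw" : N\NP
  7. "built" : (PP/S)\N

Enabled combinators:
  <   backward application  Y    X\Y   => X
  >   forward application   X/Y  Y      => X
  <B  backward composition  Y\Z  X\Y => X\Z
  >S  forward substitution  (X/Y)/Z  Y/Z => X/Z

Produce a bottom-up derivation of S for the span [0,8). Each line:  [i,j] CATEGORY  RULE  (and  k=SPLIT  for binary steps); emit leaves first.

[0,8] S   >
  [0,5] S/(PP/S)   <
    [0,4] PP   >
      [0,3] PP/NP   >S
        [0,1] "river" : (PP/(PP/S))/NP
        [1,3] (PP/S)/NP   <
          [1,2] "from" : NP
          [2,3] "city" : ((PP/S)/NP)\NP
      [3,4] "near" : NP
    [4,5] "gave" : (S/(PP/S))\PP
  [5,8] PP/S   <
    [5,7] N   <
      [5,6] "this" : NP
      [6,7] "saw" : N\NP
    [7,8] "built" : (PP/S)\N

[0,1] (PP/(PP/S))/NP  lex  "river"
[1,2] NP  lex  "from"
[2,3] ((PP/S)/NP)\NP  lex  "city"
[1,3] (PP/S)/NP  <  k=2
[0,3] PP/NP  >S  k=1
[3,4] NP  lex  "near"
[0,4] PP  >  k=3
[4,5] (S/(PP/S))\PP  lex  "gave"
[0,5] S/(PP/S)  <  k=4
[5,6] NP  lex  "this"
[6,7] N\NP  lex  "saw"
[5,7] N  <  k=6
[7,8] (PP/S)\N  lex  "built"
[5,8] PP/S  <  k=7
[0,8] S  >  k=5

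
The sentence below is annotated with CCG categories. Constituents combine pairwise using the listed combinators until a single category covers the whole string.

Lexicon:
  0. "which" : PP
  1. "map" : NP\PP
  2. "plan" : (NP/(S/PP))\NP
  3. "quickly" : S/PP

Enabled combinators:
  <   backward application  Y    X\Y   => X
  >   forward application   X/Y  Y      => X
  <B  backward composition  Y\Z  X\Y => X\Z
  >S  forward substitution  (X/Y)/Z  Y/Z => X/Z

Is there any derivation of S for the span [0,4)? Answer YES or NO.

PP NP\PP (NP/(S/PP))\NP S/PP
CKY chart[0,4] = {NP}; S ∉ chart

NO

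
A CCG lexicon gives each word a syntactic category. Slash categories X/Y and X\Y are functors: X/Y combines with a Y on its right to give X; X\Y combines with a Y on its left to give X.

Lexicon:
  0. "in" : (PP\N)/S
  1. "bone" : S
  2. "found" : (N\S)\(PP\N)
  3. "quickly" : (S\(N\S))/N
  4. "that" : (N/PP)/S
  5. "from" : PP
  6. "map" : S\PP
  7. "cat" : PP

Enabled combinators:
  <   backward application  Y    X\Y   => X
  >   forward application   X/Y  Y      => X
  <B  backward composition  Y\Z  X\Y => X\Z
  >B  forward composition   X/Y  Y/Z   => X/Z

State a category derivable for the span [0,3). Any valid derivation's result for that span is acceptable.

N\S

[0,8] S   <
  [0,3] N\S   <
    [0,2] PP\N   >
      [0,1] "in" : (PP\N)/S
      [1,2] "bone" : S
    [2,3] "found" : (N\S)\(PP\N)
  [3,8] S\(N\S)   >
    [3,4] "quickly" : (S\(N\S))/N
    [4,8] N   >
      [4,7] N/PP   >
        [4,5] "that" : (N/PP)/S
        [5,7] S   <
          [5,6] "from" : PP
          [6,7] "map" : S\PP
      [7,8] "cat" : PP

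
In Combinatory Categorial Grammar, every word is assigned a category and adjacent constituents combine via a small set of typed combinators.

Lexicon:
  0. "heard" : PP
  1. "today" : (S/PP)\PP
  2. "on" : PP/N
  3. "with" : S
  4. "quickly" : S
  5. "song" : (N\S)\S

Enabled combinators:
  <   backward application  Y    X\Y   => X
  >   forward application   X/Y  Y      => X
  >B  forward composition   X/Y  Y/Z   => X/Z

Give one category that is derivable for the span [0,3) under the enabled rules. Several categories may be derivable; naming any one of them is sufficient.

S/N

[0,6] S   >
  [0,3] S/N   >B
    [0,2] S/PP   <
      [0,1] "heard" : PP
      [1,2] "today" : (S/PP)\PP
    [2,3] "on" : PP/N
  [3,6] N   <
    [3,4] "with" : S
    [4,6] N\S   <
      [4,5] "quickly" : S
      [5,6] "song" : (N\S)\S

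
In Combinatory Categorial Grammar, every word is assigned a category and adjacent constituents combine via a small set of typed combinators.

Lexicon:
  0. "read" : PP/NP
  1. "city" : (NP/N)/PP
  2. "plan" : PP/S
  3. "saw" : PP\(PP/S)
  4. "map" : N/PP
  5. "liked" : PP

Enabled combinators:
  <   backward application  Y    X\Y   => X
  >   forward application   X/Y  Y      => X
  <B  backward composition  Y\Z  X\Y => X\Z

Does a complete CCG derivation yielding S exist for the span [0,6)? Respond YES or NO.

PP/NP (NP/N)/PP PP/S PP\(PP/S) N/PP PP
CKY chart[0,6] = {PP}; S ∉ chart

NO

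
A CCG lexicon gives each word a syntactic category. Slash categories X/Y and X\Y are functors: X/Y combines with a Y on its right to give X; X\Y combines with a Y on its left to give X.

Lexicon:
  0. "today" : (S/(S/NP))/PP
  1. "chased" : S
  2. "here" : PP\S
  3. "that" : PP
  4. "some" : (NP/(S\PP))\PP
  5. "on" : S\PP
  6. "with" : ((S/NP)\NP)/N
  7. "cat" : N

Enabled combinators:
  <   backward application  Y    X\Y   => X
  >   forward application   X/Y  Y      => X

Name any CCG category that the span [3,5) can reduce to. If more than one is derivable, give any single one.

[0,8] S   >
  [0,3] S/(S/NP)   >
    [0,1] "today" : (S/(S/NP))/PP
    [1,3] PP   <
      [1,2] "chased" : S
      [2,3] "here" : PP\S
  [3,8] S/NP   <
    [3,6] NP   >
      [3,5] NP/(S\PP)   <
        [3,4] "that" : PP
        [4,5] "some" : (NP/(S\PP))\PP
      [5,6] "on" : S\PP
    [6,8] (S/NP)\NP   >
      [6,7] "with" : ((S/NP)\NP)/N
      [7,8] "cat" : N

NP/(S\PP)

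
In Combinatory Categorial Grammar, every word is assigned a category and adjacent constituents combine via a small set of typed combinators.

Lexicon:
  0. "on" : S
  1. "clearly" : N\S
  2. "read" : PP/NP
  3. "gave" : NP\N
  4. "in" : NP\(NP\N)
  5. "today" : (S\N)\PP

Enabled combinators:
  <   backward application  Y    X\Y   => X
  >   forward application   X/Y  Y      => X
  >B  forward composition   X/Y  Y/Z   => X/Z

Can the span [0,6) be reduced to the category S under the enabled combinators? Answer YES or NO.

[0,6] S   <
  [0,2] N   <
    [0,1] "on" : S
    [1,2] "clearly" : N\S
  [2,6] S\N   <
    [2,5] PP   >
      [2,3] "read" : PP/NP
      [3,5] NP   <
        [3,4] "gave" : NP\N
        [4,5] "in" : NP\(NP\N)
    [5,6] "today" : (S\N)\PP

YES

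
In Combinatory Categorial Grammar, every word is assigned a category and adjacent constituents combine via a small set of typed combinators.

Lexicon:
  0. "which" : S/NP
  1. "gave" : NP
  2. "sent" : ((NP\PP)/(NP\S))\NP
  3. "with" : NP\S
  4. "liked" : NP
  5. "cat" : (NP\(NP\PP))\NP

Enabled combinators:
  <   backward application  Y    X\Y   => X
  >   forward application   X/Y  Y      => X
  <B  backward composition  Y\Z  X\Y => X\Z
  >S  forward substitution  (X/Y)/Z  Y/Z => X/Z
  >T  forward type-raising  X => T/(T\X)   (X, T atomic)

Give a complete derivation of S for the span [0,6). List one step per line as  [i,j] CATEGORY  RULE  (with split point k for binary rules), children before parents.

[0,1] S/NP  lex  "which"
[1,2] NP  lex  "gave"
[2,3] ((NP\PP)/(NP\S))\NP  lex  "sent"
[1,3] (NP\PP)/(NP\S)  <  k=2
[3,4] NP\S  lex  "with"
[1,4] NP\PP  >  k=3
[4,5] NP  lex  "liked"
[5,6] (NP\(NP\PP))\NP  lex  "cat"
[4,6] NP\(NP\PP)  <  k=5
[1,6] NP  <  k=4
[0,6] S  >  k=1

[0,6] S   >
  [0,1] "which" : S/NP
  [1,6] NP   <
    [1,4] NP\PP   >
      [1,3] (NP\PP)/(NP\S)   <
        [1,2] "gave" : NP
        [2,3] "sent" : ((NP\PP)/(NP\S))\NP
      [3,4] "with" : NP\S
    [4,6] NP\(NP\PP)   <
      [4,5] "liked" : NP
      [5,6] "cat" : (NP\(NP\PP))\NP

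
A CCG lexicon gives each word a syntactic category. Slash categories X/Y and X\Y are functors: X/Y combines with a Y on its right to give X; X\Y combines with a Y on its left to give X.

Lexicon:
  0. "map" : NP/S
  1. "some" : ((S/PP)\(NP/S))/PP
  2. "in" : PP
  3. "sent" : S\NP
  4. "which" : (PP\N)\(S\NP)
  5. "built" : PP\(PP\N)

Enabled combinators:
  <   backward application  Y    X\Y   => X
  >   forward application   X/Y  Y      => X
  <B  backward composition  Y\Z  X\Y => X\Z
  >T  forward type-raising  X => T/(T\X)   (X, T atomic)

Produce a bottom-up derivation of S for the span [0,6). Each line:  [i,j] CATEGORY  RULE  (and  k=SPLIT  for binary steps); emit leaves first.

[0,6] S   >
  [0,3] S/PP   <
    [0,1] "map" : NP/S
    [1,3] (S/PP)\(NP/S)   >
      [1,2] "some" : ((S/PP)\(NP/S))/PP
      [2,3] "in" : PP
  [3,6] PP   <
    [3,5] PP\N   <
      [3,4] "sent" : S\NP
      [4,5] "which" : (PP\N)\(S\NP)
    [5,6] "built" : PP\(PP\N)

[0,1] NP/S  lex  "map"
[1,2] ((S/PP)\(NP/S))/PP  lex  "some"
[2,3] PP  lex  "in"
[1,3] (S/PP)\(NP/S)  >  k=2
[0,3] S/PP  <  k=1
[3,4] S\NP  lex  "sent"
[4,5] (PP\N)\(S\NP)  lex  "which"
[3,5] PP\N  <  k=4
[5,6] PP\(PP\N)  lex  "built"
[3,6] PP  <  k=5
[0,6] S  >  k=3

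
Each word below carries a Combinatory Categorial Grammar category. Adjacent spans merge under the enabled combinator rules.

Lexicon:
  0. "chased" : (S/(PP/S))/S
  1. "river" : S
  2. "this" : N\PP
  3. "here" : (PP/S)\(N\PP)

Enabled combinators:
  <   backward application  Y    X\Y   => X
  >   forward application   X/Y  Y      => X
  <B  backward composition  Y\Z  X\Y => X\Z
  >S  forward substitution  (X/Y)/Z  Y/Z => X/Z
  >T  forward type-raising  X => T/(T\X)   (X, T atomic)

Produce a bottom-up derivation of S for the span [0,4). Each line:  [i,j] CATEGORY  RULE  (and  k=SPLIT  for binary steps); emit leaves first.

[0,1] (S/(PP/S))/S  lex  "chased"
[1,2] S  lex  "river"
[0,2] S/(PP/S)  >  k=1
[2,3] N\PP  lex  "this"
[3,4] (PP/S)\(N\PP)  lex  "here"
[2,4] PP/S  <  k=3
[0,4] S  >  k=2

[0,4] S   >
  [0,2] S/(PP/S)   >
    [0,1] "chased" : (S/(PP/S))/S
    [1,2] "river" : S
  [2,4] PP/S   <
    [2,3] "this" : N\PP
    [3,4] "here" : (PP/S)\(N\PP)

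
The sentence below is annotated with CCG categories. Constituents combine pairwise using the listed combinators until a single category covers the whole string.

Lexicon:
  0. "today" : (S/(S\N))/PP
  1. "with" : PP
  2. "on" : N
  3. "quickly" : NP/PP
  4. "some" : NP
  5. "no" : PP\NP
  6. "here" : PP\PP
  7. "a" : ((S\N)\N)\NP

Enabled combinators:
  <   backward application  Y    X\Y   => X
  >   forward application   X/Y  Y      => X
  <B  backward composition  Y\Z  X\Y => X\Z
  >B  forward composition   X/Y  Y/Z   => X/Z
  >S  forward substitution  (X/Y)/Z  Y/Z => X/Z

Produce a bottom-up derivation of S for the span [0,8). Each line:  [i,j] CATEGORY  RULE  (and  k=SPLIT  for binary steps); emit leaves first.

[0,1] (S/(S\N))/PP  lex  "today"
[1,2] PP  lex  "with"
[0,2] S/(S\N)  >  k=1
[2,3] N  lex  "on"
[3,4] NP/PP  lex  "quickly"
[4,5] NP  lex  "some"
[5,6] PP\NP  lex  "no"
[6,7] PP\PP  lex  "here"
[5,7] PP\NP  <B  k=6
[4,7] PP  <  k=5
[3,7] NP  >  k=4
[7,8] ((S\N)\N)\NP  lex  "a"
[3,8] (S\N)\N  <  k=7
[2,8] S\N  <  k=3
[0,8] S  >  k=2

[0,8] S   >
  [0,2] S/(S\N)   >
    [0,1] "today" : (S/(S\N))/PP
    [1,2] "with" : PP
  [2,8] S\N   <
    [2,3] "on" : N
    [3,8] (S\N)\N   <
      [3,7] NP   >
        [3,4] "quickly" : NP/PP
        [4,7] PP   <
          [4,5] "some" : NP
          [5,7] PP\NP   <B
            [5,6] "no" : PP\NP
            [6,7] "here" : PP\PP
      [7,8] "a" : ((S\N)\N)\NP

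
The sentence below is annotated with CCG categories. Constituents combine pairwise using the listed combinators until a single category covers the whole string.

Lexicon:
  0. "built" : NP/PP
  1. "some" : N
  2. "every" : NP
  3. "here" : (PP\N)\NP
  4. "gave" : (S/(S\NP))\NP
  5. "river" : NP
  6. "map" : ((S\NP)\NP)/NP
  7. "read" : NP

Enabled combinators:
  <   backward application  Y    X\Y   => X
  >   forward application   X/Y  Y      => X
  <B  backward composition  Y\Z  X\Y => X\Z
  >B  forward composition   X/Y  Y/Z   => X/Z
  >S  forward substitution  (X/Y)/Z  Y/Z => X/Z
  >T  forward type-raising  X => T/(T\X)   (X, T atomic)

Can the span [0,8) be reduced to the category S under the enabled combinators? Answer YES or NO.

[0,8] S   >
  [0,5] S/(S\NP)   <
    [0,4] NP   >
      [0,1] "built" : NP/PP
      [1,4] PP   <
        [1,2] "some" : N
        [2,4] PP\N   <
          [2,3] "every" : NP
          [3,4] "here" : (PP\N)\NP
    [4,5] "gave" : (S/(S\NP))\NP
  [5,8] S\NP   <
    [5,6] "river" : NP
    [6,8] (S\NP)\NP   >
      [6,7] "map" : ((S\NP)\NP)/NP
      [7,8] "read" : NP

YES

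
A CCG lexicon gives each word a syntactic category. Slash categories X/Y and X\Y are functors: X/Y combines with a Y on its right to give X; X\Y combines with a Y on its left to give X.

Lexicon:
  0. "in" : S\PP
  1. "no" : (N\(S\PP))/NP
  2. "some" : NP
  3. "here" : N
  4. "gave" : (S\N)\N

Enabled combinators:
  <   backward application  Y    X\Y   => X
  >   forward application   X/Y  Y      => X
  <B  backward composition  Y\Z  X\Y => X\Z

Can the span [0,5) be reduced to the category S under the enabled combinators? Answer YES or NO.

[0,5] S   <
  [0,3] N   <
    [0,1] "in" : S\PP
    [1,3] N\(S\PP)   >
      [1,2] "no" : (N\(S\PP))/NP
      [2,3] "some" : NP
  [3,5] S\N   <
    [3,4] "here" : N
    [4,5] "gave" : (S\N)\N

YES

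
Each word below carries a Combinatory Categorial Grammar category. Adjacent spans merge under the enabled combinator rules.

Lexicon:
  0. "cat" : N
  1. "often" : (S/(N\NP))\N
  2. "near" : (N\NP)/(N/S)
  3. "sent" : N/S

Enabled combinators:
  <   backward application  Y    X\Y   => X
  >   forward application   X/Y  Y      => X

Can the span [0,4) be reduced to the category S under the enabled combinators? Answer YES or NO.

YES

[0,4] S   >
  [0,2] S/(N\NP)   <
    [0,1] "cat" : N
    [1,2] "often" : (S/(N\NP))\N
  [2,4] N\NP   >
    [2,3] "near" : (N\NP)/(N/S)
    [3,4] "sent" : N/S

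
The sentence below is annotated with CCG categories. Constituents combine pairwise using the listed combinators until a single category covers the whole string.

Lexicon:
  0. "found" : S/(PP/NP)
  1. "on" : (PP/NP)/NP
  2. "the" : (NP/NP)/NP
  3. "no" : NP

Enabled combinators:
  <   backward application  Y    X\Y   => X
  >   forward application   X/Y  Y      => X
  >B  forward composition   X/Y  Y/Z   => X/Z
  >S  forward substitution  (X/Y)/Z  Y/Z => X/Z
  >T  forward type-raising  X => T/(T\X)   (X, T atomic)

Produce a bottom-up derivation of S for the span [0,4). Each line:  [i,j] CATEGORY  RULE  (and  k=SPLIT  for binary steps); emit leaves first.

[0,4] S   >
  [0,1] "found" : S/(PP/NP)
  [1,4] PP/NP   >S
    [1,2] "on" : (PP/NP)/NP
    [2,4] NP/NP   >
      [2,3] "the" : (NP/NP)/NP
      [3,4] "no" : NP

[0,1] S/(PP/NP)  lex  "found"
[1,2] (PP/NP)/NP  lex  "on"
[2,3] (NP/NP)/NP  lex  "the"
[3,4] NP  lex  "no"
[2,4] NP/NP  >  k=3
[1,4] PP/NP  >S  k=2
[0,4] S  >  k=1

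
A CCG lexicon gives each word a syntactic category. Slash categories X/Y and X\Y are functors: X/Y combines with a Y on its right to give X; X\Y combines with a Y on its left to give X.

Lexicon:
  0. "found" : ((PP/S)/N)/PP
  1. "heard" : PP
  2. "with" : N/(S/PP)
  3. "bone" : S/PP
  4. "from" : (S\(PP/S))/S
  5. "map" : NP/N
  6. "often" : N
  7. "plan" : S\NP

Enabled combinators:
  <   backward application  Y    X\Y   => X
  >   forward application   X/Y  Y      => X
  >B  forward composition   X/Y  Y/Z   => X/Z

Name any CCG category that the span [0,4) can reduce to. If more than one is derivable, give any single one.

[0,8] S   <
  [0,4] PP/S   >
    [0,2] (PP/S)/N   >
      [0,1] "found" : ((PP/S)/N)/PP
      [1,2] "heard" : PP
    [2,4] N   >
      [2,3] "with" : N/(S/PP)
      [3,4] "bone" : S/PP
  [4,8] S\(PP/S)   >
    [4,5] "from" : (S\(PP/S))/S
    [5,8] S   <
      [5,7] NP   >
        [5,6] "map" : NP/N
        [6,7] "often" : N
      [7,8] "plan" : S\NP

PP/S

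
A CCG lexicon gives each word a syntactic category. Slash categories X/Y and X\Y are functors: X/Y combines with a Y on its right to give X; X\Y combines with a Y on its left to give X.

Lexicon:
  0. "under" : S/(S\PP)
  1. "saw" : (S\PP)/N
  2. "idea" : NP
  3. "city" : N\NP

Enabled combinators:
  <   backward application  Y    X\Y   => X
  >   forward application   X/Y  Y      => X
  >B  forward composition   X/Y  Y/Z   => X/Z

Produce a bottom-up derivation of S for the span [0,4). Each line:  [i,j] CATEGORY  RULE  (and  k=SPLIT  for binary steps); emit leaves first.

[0,4] S   >
  [0,1] "under" : S/(S\PP)
  [1,4] S\PP   >
    [1,2] "saw" : (S\PP)/N
    [2,4] N   <
      [2,3] "idea" : NP
      [3,4] "city" : N\NP

[0,1] S/(S\PP)  lex  "under"
[1,2] (S\PP)/N  lex  "saw"
[2,3] NP  lex  "idea"
[3,4] N\NP  lex  "city"
[2,4] N  <  k=3
[1,4] S\PP  >  k=2
[0,4] S  >  k=1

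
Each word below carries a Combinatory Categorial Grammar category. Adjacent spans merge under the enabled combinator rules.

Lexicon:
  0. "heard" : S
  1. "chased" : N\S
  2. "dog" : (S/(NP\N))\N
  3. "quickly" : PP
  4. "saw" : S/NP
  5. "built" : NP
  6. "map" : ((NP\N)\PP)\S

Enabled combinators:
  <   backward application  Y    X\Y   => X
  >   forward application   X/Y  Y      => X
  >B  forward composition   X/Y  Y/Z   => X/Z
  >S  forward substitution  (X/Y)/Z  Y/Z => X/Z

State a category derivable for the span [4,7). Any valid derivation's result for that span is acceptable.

[0,7] S   >
  [0,3] S/(NP\N)   <
    [0,2] N   <
      [0,1] "heard" : S
      [1,2] "chased" : N\S
    [2,3] "dog" : (S/(NP\N))\N
  [3,7] NP\N   <
    [3,4] "quickly" : PP
    [4,7] (NP\N)\PP   <
      [4,6] S   >
        [4,5] "saw" : S/NP
        [5,6] "built" : NP
      [6,7] "map" : ((NP\N)\PP)\S

(NP\N)\PP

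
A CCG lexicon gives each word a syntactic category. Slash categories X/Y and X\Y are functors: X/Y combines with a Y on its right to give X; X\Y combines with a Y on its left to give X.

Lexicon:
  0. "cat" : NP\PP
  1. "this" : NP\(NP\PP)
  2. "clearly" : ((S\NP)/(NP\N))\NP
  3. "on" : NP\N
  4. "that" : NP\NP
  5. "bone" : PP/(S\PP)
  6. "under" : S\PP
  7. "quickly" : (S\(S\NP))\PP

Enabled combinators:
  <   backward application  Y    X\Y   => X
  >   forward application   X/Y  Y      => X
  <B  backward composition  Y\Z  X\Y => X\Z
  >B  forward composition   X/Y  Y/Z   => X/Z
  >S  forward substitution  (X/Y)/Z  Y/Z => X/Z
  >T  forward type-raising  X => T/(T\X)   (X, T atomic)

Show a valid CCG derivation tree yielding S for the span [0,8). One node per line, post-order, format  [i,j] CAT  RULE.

[0,1] NP\PP  lex  "cat"
[1,2] NP\(NP\PP)  lex  "this"
[0,2] NP  <  k=1
[2,3] ((S\NP)/(NP\N))\NP  lex  "clearly"
[0,3] (S\NP)/(NP\N)  <  k=2
[3,4] NP\N  lex  "on"
[4,5] NP\NP  lex  "that"
[3,5] NP\N  <B  k=4
[0,5] S\NP  >  k=3
[5,6] PP/(S\PP)  lex  "bone"
[6,7] S\PP  lex  "under"
[5,7] PP  >  k=6
[7,8] (S\(S\NP))\PP  lex  "quickly"
[5,8] S\(S\NP)  <  k=7
[0,8] S  <  k=5

[0,8] S   <
  [0,5] S\NP   >
    [0,3] (S\NP)/(NP\N)   <
      [0,2] NP   <
        [0,1] "cat" : NP\PP
        [1,2] "this" : NP\(NP\PP)
      [2,3] "clearly" : ((S\NP)/(NP\N))\NP
    [3,5] NP\N   <B
      [3,4] "on" : NP\N
      [4,5] "that" : NP\NP
  [5,8] S\(S\NP)   <
    [5,7] PP   >
      [5,6] "bone" : PP/(S\PP)
      [6,7] "under" : S\PP
    [7,8] "quickly" : (S\(S\NP))\PP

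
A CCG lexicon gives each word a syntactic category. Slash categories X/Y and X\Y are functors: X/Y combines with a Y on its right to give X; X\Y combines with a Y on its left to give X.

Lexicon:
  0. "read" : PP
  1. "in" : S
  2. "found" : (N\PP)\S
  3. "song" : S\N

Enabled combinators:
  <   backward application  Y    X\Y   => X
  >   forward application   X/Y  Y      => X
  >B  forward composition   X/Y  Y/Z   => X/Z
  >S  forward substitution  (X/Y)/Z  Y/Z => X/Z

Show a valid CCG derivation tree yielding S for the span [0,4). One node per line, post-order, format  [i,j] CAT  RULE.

[0,4] S   <
  [0,3] N   <
    [0,1] "read" : PP
    [1,3] N\PP   <
      [1,2] "in" : S
      [2,3] "found" : (N\PP)\S
  [3,4] "song" : S\N

[0,1] PP  lex  "read"
[1,2] S  lex  "in"
[2,3] (N\PP)\S  lex  "found"
[1,3] N\PP  <  k=2
[0,3] N  <  k=1
[3,4] S\N  lex  "song"
[0,4] S  <  k=3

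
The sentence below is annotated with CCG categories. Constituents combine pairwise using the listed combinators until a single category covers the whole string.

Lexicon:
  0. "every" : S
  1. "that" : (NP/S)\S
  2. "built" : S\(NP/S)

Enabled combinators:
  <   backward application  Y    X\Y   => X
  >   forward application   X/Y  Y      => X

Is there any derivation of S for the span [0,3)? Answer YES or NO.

[0,3] S   <
  [0,2] NP/S   <
    [0,1] "every" : S
    [1,2] "that" : (NP/S)\S
  [2,3] "built" : S\(NP/S)

YES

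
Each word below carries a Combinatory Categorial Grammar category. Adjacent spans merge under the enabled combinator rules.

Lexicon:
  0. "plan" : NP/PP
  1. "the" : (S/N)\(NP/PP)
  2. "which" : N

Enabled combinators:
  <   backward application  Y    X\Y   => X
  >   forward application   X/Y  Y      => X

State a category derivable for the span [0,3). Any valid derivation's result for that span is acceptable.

[0,3] S   >
  [0,2] S/N   <
    [0,1] "plan" : NP/PP
    [1,2] "the" : (S/N)\(NP/PP)
  [2,3] "which" : N

S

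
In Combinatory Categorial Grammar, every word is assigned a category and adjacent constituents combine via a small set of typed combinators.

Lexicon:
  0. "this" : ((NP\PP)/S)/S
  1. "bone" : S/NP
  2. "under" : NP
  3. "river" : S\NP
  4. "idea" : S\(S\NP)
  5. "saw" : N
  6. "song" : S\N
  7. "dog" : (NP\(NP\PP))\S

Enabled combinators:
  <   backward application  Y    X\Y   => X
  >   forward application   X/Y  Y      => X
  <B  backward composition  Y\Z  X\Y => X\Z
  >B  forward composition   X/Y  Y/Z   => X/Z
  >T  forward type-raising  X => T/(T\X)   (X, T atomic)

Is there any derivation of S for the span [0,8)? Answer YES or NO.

NO

((NP\PP)/S)/S S/NP NP S\NP S\(S\NP) N S\N (NP\(NP\PP))\S
CKY chart[0,8] = {N/(N\NP), NP, NP/(NP\NP), PP/(PP\NP), S/(S\NP)}; S ∉ chart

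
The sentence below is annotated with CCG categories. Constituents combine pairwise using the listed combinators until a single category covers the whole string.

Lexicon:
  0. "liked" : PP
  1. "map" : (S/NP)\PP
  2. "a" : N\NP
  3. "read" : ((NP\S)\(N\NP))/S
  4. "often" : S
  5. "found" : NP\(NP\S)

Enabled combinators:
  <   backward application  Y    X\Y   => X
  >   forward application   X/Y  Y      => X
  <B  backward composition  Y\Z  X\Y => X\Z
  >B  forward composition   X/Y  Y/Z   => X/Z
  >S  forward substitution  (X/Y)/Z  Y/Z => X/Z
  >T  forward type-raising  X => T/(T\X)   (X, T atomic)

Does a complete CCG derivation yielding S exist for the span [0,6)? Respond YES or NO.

YES

[0,6] S   >
  [0,2] S/NP   <
    [0,1] "liked" : PP
    [1,2] "map" : (S/NP)\PP
  [2,6] NP   <
    [2,5] NP\S   <
      [2,3] "a" : N\NP
      [3,5] (NP\S)\(N\NP)   >
        [3,4] "read" : ((NP\S)\(N\NP))/S
        [4,5] "often" : S
    [5,6] "found" : NP\(NP\S)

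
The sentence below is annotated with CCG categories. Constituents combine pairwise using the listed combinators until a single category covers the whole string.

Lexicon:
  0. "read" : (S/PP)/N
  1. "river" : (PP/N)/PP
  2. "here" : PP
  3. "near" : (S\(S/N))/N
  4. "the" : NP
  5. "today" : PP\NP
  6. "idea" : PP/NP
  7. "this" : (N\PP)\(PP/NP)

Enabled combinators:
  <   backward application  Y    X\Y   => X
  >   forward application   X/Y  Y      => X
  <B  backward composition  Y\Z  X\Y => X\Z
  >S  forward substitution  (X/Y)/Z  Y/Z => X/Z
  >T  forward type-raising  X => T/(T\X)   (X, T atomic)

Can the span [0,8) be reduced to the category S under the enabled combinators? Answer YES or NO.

[0,8] S   <
  [0,3] S/N   >S
    [0,1] "read" : (S/PP)/N
    [1,3] PP/N   >
      [1,2] "river" : (PP/N)/PP
      [2,3] "here" : PP
  [3,8] S\(S/N)   >
    [3,4] "near" : (S\(S/N))/N
    [4,8] N   <
      [4,5] "the" : NP
      [5,8] N\NP   <B
        [5,6] "today" : PP\NP
        [6,8] N\PP   <
          [6,7] "idea" : PP/NP
          [7,8] "this" : (N\PP)\(PP/NP)

YES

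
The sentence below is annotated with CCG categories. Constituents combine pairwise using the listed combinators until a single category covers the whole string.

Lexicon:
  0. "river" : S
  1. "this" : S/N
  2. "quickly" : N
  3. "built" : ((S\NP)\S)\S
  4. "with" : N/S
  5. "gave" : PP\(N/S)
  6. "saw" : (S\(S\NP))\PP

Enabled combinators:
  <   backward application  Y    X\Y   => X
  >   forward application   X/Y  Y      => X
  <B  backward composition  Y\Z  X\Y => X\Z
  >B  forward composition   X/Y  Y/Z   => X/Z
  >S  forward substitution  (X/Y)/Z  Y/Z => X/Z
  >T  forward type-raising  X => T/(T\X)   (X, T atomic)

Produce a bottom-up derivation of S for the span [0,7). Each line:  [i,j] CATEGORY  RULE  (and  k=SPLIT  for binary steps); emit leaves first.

[0,1] S  lex  "river"
[1,2] S/N  lex  "this"
[2,3] N  lex  "quickly"
[1,3] S  >  k=2
[3,4] ((S\NP)\S)\S  lex  "built"
[1,4] (S\NP)\S  <  k=3
[0,4] S\NP  <  k=1
[4,5] N/S  lex  "with"
[5,6] PP\(N/S)  lex  "gave"
[4,6] PP  <  k=5
[6,7] (S\(S\NP))\PP  lex  "saw"
[4,7] S\(S\NP)  <  k=6
[0,7] S  <  k=4

[0,7] S   <
  [0,4] S\NP   <
    [0,1] "river" : S
    [1,4] (S\NP)\S   <
      [1,3] S   >
        [1,2] "this" : S/N
        [2,3] "quickly" : N
      [3,4] "built" : ((S\NP)\S)\S
  [4,7] S\(S\NP)   <
    [4,6] PP   <
      [4,5] "with" : N/S
      [5,6] "gave" : PP\(N/S)
    [6,7] "saw" : (S\(S\NP))\PP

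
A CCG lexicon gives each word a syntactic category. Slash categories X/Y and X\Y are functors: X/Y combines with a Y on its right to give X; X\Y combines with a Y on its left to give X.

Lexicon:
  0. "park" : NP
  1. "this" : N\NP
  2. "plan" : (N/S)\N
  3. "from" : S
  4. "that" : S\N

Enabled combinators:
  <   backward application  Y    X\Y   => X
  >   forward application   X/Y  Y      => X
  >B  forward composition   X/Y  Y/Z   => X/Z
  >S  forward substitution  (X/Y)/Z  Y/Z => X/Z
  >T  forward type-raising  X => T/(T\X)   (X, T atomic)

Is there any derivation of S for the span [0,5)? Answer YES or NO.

[0,5] S   <
  [0,4] N   >
    [0,3] N/S   <
      [0,2] N   <
        [0,1] "park" : NP
        [1,2] "this" : N\NP
      [2,3] "plan" : (N/S)\N
    [3,4] "from" : S
  [4,5] "that" : S\N

YES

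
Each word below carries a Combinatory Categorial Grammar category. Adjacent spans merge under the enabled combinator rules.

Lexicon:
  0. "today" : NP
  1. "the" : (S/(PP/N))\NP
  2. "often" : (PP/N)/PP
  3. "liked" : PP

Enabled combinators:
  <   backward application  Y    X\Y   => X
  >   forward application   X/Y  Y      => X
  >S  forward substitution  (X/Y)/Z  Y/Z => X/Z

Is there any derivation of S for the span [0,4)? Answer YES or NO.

YES

[0,4] S   >
  [0,2] S/(PP/N)   <
    [0,1] "today" : NP
    [1,2] "the" : (S/(PP/N))\NP
  [2,4] PP/N   >
    [2,3] "often" : (PP/N)/PP
    [3,4] "liked" : PP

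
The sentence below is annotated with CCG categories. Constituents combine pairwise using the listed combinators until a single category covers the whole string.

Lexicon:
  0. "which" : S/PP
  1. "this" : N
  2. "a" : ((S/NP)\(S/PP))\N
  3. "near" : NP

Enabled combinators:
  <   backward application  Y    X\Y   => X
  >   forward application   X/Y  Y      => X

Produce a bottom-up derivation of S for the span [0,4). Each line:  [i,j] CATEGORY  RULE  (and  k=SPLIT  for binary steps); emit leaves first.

[0,1] S/PP  lex  "which"
[1,2] N  lex  "this"
[2,3] ((S/NP)\(S/PP))\N  lex  "a"
[1,3] (S/NP)\(S/PP)  <  k=2
[0,3] S/NP  <  k=1
[3,4] NP  lex  "near"
[0,4] S  >  k=3

[0,4] S   >
  [0,3] S/NP   <
    [0,1] "which" : S/PP
    [1,3] (S/NP)\(S/PP)   <
      [1,2] "this" : N
      [2,3] "a" : ((S/NP)\(S/PP))\N
  [3,4] "near" : NP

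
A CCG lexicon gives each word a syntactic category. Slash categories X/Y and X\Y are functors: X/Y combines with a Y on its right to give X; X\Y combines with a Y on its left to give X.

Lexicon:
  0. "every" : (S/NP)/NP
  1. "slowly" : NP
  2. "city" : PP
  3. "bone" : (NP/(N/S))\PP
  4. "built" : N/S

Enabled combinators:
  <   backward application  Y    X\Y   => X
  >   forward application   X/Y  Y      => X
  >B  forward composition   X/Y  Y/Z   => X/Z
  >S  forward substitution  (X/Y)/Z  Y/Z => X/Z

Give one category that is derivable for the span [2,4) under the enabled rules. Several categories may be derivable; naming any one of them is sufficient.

[0,5] S   >
  [0,2] S/NP   >
    [0,1] "every" : (S/NP)/NP
    [1,2] "slowly" : NP
  [2,5] NP   >
    [2,4] NP/(N/S)   <
      [2,3] "city" : PP
      [3,4] "bone" : (NP/(N/S))\PP
    [4,5] "built" : N/S

NP/(N/S)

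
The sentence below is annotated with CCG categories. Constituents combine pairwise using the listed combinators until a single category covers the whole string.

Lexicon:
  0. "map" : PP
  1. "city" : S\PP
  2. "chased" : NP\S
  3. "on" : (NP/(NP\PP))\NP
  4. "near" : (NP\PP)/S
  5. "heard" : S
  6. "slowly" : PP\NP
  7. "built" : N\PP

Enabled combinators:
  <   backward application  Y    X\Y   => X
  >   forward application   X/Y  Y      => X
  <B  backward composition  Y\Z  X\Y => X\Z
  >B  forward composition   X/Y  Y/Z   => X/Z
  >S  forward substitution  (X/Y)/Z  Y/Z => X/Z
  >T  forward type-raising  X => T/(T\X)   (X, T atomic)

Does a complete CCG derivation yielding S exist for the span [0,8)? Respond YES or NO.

PP S\PP NP\S (NP/(NP\PP))\NP (NP\PP)/S S PP\NP N\PP
CKY chart[0,8] = {N, N/(N\N), NP/(NP\N), PP/(PP\N), S/(S\N)}; S ∉ chart

NO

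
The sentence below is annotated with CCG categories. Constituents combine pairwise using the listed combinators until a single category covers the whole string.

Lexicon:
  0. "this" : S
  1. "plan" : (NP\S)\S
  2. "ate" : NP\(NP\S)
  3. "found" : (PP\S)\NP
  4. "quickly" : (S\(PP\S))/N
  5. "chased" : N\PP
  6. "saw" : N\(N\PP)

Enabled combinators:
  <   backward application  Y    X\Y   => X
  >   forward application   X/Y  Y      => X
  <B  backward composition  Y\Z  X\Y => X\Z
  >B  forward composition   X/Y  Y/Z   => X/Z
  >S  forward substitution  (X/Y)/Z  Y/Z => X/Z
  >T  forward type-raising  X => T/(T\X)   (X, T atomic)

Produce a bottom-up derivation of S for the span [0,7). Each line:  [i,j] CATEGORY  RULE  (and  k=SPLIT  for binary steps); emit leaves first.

[0,7] S   <
  [0,3] NP   <
    [0,2] NP\S   <
      [0,1] "this" : S
      [1,2] "plan" : (NP\S)\S
    [2,3] "ate" : NP\(NP\S)
  [3,7] S\NP   <B
    [3,4] "found" : (PP\S)\NP
    [4,7] S\(PP\S)   >
      [4,5] "quickly" : (S\(PP\S))/N
      [5,7] N   <
        [5,6] "chased" : N\PP
        [6,7] "saw" : N\(N\PP)

[0,1] S  lex  "this"
[1,2] (NP\S)\S  lex  "plan"
[0,2] NP\S  <  k=1
[2,3] NP\(NP\S)  lex  "ate"
[0,3] NP  <  k=2
[3,4] (PP\S)\NP  lex  "found"
[4,5] (S\(PP\S))/N  lex  "quickly"
[5,6] N\PP  lex  "chased"
[6,7] N\(N\PP)  lex  "saw"
[5,7] N  <  k=6
[4,7] S\(PP\S)  >  k=5
[3,7] S\NP  <B  k=4
[0,7] S  <  k=3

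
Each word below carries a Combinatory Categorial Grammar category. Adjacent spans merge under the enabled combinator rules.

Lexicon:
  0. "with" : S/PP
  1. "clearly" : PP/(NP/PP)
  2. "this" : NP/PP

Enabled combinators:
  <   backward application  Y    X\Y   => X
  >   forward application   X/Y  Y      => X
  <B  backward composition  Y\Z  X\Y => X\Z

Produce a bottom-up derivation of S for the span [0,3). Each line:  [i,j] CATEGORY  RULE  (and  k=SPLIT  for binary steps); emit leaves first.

[0,3] S   >
  [0,1] "with" : S/PP
  [1,3] PP   >
    [1,2] "clearly" : PP/(NP/PP)
    [2,3] "this" : NP/PP

[0,1] S/PP  lex  "with"
[1,2] PP/(NP/PP)  lex  "clearly"
[2,3] NP/PP  lex  "this"
[1,3] PP  >  k=2
[0,3] S  >  k=1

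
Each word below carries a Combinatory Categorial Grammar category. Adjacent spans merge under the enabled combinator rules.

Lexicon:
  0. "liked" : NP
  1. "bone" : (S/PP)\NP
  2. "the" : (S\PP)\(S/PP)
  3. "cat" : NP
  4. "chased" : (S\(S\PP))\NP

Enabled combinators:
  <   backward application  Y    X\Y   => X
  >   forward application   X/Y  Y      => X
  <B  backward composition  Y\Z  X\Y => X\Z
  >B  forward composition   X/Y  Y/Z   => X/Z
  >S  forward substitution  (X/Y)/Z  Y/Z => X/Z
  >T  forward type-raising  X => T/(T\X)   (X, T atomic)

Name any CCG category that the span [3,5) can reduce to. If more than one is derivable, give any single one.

S\(S\PP)

[0,5] S   <
  [0,3] S\PP   <
    [0,2] S/PP   <
      [0,1] "liked" : NP
      [1,2] "bone" : (S/PP)\NP
    [2,3] "the" : (S\PP)\(S/PP)
  [3,5] S\(S\PP)   <
    [3,4] "cat" : NP
    [4,5] "chased" : (S\(S\PP))\NP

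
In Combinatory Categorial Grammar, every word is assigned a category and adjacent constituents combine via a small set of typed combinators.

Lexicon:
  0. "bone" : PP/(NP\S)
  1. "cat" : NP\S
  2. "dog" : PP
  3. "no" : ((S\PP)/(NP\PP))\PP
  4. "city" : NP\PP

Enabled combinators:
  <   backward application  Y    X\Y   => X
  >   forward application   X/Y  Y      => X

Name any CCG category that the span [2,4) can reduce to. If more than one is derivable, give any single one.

[0,5] S   <
  [0,2] PP   >
    [0,1] "bone" : PP/(NP\S)
    [1,2] "cat" : NP\S
  [2,5] S\PP   >
    [2,4] (S\PP)/(NP\PP)   <
      [2,3] "dog" : PP
      [3,4] "no" : ((S\PP)/(NP\PP))\PP
    [4,5] "city" : NP\PP

(S\PP)/(NP\PP)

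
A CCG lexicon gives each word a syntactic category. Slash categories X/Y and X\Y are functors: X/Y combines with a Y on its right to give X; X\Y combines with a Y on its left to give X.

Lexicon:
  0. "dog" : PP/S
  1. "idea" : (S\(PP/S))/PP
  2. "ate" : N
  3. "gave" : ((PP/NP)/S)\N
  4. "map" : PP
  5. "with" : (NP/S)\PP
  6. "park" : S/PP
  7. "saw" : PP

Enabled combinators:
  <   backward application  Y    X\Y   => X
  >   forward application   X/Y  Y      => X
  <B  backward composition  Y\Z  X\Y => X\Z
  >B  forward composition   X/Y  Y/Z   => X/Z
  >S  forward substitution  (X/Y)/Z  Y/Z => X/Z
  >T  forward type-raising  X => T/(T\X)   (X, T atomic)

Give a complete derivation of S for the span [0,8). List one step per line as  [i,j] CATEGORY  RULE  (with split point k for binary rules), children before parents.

[0,8] S   <
  [0,1] "dog" : PP/S
  [1,8] S\(PP/S)   >
    [1,2] "idea" : (S\(PP/S))/PP
    [2,8] PP   >
      [2,6] PP/S   >S
        [2,4] (PP/NP)/S   <
          [2,3] "ate" : N
          [3,4] "gave" : ((PP/NP)/S)\N
        [4,6] NP/S   <
          [4,5] "map" : PP
          [5,6] "with" : (NP/S)\PP
      [6,8] S   >
        [6,7] "park" : S/PP
        [7,8] "saw" : PP

[0,1] PP/S  lex  "dog"
[1,2] (S\(PP/S))/PP  lex  "idea"
[2,3] N  lex  "ate"
[3,4] ((PP/NP)/S)\N  lex  "gave"
[2,4] (PP/NP)/S  <  k=3
[4,5] PP  lex  "map"
[5,6] (NP/S)\PP  lex  "with"
[4,6] NP/S  <  k=5
[2,6] PP/S  >S  k=4
[6,7] S/PP  lex  "park"
[7,8] PP  lex  "saw"
[6,8] S  >  k=7
[2,8] PP  >  k=6
[1,8] S\(PP/S)  >  k=2
[0,8] S  <  k=1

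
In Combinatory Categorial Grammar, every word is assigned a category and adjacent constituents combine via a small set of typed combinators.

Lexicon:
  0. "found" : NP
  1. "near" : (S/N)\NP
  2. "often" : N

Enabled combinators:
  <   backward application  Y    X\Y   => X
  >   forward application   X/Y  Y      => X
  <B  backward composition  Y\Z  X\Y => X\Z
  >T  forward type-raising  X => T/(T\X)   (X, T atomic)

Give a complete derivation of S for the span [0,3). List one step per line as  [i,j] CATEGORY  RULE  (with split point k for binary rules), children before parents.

[0,1] NP  lex  "found"
[1,2] (S/N)\NP  lex  "near"
[0,2] S/N  <  k=1
[2,3] N  lex  "often"
[0,3] S  >  k=2

[0,3] S   >
  [0,2] S/N   <
    [0,1] "found" : NP
    [1,2] "near" : (S/N)\NP
  [2,3] "often" : N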